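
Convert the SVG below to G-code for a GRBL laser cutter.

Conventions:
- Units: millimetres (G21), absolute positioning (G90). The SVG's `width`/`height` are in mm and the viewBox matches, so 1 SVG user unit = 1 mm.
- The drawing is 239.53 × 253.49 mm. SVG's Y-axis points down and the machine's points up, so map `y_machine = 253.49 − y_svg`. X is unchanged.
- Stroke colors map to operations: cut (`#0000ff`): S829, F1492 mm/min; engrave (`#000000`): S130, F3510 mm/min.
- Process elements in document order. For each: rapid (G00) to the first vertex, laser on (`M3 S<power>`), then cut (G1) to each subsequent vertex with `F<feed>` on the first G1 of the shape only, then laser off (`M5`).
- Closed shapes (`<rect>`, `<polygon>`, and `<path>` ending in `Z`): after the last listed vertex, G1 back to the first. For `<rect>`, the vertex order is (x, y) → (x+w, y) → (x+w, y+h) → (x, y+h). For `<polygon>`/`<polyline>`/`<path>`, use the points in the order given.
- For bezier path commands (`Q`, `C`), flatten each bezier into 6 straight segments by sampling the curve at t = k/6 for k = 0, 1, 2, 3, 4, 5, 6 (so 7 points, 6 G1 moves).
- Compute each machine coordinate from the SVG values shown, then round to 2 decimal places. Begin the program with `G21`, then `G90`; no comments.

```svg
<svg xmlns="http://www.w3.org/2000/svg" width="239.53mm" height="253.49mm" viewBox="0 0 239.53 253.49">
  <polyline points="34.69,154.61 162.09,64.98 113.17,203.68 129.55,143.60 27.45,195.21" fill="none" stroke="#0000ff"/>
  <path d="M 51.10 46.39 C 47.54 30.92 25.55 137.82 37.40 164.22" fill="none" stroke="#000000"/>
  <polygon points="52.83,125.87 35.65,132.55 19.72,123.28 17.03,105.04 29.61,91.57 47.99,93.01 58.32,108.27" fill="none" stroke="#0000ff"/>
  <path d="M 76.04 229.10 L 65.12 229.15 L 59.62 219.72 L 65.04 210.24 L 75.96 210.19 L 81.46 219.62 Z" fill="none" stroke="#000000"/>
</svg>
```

1 u = 1 mm; y_m = 253.49 − y.

[1] `<polyline>` open polyline, #0000ff→cut S829 F1492: (34.69,98.88) → (162.09,188.51) → (113.17,49.81) → (129.55,109.89) → (27.45,58.28)

[2] `<path>` cubic bezier, #000000→engrave S130 F3510: (51.10,207.10) → (48.03,205.58) → (43.33,189.29) → (38.47,163.89) → (34.89,134.99) → (34.05,108.24) → (37.40,89.27)

[3] `<polygon>` regular polygon, #0000ff→cut S829 F1492: (52.83,127.62) → (35.65,120.94) → (19.72,130.21) → (17.03,148.45) → (29.61,161.92) → (47.99,160.48) → (58.32,145.22) → (52.83,127.62) (closed)

[4] `<path>` regular polygon, #000000→engrave S130 F3510: (76.04,24.39) → (65.12,24.34) → (59.62,33.77) → (65.04,43.25) → (75.96,43.30) → (81.46,33.87) → (76.04,24.39) (closed)

G21
G90
G00 X34.69 Y98.88
M3 S829
G1 X162.09 Y188.51 F1492
G1 X113.17 Y49.81
G1 X129.55 Y109.89
G1 X27.45 Y58.28
M5
G00 X51.10 Y207.10
M3 S130
G1 X48.03 Y205.58 F3510
G1 X43.33 Y189.29
G1 X38.47 Y163.89
G1 X34.89 Y134.99
G1 X34.05 Y108.24
G1 X37.40 Y89.27
M5
G00 X52.83 Y127.62
M3 S829
G1 X35.65 Y120.94 F1492
G1 X19.72 Y130.21
G1 X17.03 Y148.45
G1 X29.61 Y161.92
G1 X47.99 Y160.48
G1 X58.32 Y145.22
G1 X52.83 Y127.62
M5
G00 X76.04 Y24.39
M3 S130
G1 X65.12 Y24.34 F3510
G1 X59.62 Y33.77
G1 X65.04 Y43.25
G1 X75.96 Y43.30
G1 X81.46 Y33.87
G1 X76.04 Y24.39
M5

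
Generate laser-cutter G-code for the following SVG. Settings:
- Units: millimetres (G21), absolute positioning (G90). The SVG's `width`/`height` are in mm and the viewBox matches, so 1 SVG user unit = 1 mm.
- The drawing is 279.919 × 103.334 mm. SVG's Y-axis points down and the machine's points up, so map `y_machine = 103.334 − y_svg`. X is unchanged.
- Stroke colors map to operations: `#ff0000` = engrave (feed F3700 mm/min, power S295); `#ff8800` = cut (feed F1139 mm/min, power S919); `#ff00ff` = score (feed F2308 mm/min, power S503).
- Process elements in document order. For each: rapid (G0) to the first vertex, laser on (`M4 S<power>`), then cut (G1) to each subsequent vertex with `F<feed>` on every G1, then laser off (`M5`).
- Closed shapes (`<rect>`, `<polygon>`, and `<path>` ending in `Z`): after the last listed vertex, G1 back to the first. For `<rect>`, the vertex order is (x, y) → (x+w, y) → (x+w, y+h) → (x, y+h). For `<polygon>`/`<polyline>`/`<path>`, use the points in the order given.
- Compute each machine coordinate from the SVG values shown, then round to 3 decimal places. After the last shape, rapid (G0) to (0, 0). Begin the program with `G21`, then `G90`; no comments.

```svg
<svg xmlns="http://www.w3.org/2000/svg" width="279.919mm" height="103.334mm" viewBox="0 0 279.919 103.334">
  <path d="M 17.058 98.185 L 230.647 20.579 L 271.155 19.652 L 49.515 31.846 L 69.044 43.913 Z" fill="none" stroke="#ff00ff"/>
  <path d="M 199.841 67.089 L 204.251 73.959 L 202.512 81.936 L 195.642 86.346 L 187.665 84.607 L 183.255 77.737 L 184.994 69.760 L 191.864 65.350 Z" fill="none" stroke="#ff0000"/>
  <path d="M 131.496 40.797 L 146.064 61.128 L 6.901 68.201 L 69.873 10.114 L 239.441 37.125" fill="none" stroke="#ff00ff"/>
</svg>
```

1 u = 1 mm; y_m = 103.334 − y.

[1] `<path>` closed polygon, #ff00ff→score S503 F2308: (17.058,5.149) → (230.647,82.755) → (271.155,83.682) → (49.515,71.488) → (69.044,59.421) → (17.058,5.149) (closed)

[2] `<path>` regular polygon, #ff0000→engrave S295 F3700: (199.841,36.245) → (204.251,29.375) → (202.512,21.398) → (195.642,16.988) → (187.665,18.727) → (183.255,25.597) → (184.994,33.574) → (191.864,37.984) → (199.841,36.245) (closed)

[3] `<path>` open polyline, #ff00ff→score S503 F2308: (131.496,62.537) → (146.064,42.206) → (6.901,35.133) → (69.873,93.220) → (239.441,66.209)

G21
G90
G0 X17.058 Y5.149
M4 S503
G1 X230.647 Y82.755 F2308
G1 X271.155 Y83.682 F2308
G1 X49.515 Y71.488 F2308
G1 X69.044 Y59.421 F2308
G1 X17.058 Y5.149 F2308
M5
G0 X199.841 Y36.245
M4 S295
G1 X204.251 Y29.375 F3700
G1 X202.512 Y21.398 F3700
G1 X195.642 Y16.988 F3700
G1 X187.665 Y18.727 F3700
G1 X183.255 Y25.597 F3700
G1 X184.994 Y33.574 F3700
G1 X191.864 Y37.984 F3700
G1 X199.841 Y36.245 F3700
M5
G0 X131.496 Y62.537
M4 S503
G1 X146.064 Y42.206 F2308
G1 X6.901 Y35.133 F2308
G1 X69.873 Y93.220 F2308
G1 X239.441 Y66.209 F2308
M5
G0 X0.000 Y0.000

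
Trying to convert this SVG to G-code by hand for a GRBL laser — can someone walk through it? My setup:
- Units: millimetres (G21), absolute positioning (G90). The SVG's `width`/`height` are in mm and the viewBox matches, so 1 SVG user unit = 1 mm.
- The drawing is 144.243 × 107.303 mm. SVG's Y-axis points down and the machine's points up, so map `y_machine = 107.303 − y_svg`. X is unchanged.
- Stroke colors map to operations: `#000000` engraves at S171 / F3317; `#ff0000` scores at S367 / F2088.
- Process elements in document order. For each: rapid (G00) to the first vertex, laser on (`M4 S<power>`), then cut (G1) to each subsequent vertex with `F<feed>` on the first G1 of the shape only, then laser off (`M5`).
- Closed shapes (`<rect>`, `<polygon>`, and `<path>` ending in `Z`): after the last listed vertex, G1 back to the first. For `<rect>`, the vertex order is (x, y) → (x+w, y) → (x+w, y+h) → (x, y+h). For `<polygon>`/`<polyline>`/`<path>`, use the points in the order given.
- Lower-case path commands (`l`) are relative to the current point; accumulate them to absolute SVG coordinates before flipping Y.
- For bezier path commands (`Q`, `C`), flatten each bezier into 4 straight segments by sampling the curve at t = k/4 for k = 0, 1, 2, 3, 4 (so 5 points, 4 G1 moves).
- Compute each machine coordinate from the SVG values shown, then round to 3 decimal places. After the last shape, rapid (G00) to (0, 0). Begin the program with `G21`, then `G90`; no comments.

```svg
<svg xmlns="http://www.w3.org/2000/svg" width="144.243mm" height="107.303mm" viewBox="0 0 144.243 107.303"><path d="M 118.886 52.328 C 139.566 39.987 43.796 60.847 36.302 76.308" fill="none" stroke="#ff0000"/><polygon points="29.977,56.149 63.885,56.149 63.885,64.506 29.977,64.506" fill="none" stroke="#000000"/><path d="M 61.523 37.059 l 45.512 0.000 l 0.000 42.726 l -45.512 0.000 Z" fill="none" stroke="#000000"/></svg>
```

G21
G90
G00 X118.886 Y54.975
M4 S367
G1 X115.760 Y58.609 F2088
G1 X88.159 Y53.411
G1 X55.275 Y43.000
G1 X36.302 Y30.995
M5
G00 X29.977 Y51.154
M4 S171
G1 X63.885 Y51.154 F3317
G1 X63.885 Y42.797
G1 X29.977 Y42.797
G1 X29.977 Y51.154
M5
G00 X61.523 Y70.244
M4 S171
G1 X107.035 Y70.244 F3317
G1 X107.035 Y27.518
G1 X61.523 Y27.518
G1 X61.523 Y70.244
M5
G00 X0.000 Y0.000

1 u = 1 mm; y_m = 107.303 − y.

[1] `<path>` cubic bezier, #ff0000→score S367 F2088: (118.886,54.975) → (115.760,58.609) → (88.159,53.411) → (55.275,43.000) → (36.302,30.995)

[2] `<polygon>` rectangle, #000000→engrave S171 F3317: (29.977,51.154) → (63.885,51.154) → (63.885,42.797) → (29.977,42.797) → (29.977,51.154) (closed)

[3] `<path>` rectangle, #000000→engrave S171 F3317: (61.523,70.244) → (107.035,70.244) → (107.035,27.518) → (61.523,27.518) → (61.523,70.244) (closed)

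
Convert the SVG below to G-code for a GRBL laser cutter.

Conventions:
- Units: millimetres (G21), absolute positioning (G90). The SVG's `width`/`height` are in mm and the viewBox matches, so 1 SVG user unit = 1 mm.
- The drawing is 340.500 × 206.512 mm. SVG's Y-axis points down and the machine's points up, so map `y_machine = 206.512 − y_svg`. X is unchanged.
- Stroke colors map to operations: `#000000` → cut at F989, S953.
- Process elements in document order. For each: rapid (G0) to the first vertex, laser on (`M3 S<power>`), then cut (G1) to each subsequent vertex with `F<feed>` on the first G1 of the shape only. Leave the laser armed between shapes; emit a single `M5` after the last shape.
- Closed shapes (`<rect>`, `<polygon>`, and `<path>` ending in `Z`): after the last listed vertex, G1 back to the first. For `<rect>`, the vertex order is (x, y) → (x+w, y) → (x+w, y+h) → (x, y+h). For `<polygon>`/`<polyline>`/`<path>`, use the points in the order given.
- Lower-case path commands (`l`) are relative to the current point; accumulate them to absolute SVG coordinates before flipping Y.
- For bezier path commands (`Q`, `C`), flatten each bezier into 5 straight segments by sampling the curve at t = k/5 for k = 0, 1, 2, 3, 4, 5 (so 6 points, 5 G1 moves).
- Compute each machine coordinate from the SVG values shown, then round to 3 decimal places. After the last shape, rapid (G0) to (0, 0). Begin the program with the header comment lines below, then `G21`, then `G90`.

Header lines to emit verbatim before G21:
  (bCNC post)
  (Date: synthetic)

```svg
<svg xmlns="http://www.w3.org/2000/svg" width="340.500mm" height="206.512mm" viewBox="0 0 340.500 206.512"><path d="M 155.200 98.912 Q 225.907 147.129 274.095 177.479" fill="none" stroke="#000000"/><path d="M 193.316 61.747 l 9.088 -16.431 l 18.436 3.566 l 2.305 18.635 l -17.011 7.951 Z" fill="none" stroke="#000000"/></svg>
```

(bCNC post)
(Date: synthetic)
G21
G90
G0 X155.200 Y107.600
M3 S953
G1 X182.582 Y89.028 F989
G1 X208.163 Y71.885
G1 X231.942 Y56.172
G1 X253.919 Y41.888
G1 X274.095 Y29.033
G0 X193.316 Y144.765
M3 S953
G1 X202.404 Y161.196 F989
G1 X220.840 Y157.630
G1 X223.145 Y138.995
G1 X206.134 Y131.044
G1 X193.316 Y144.765
M5
G0 X0.000 Y0.000

viewBox `0 0 340.500 206.512` with mm width/height → 1 unit = 1 mm. Flip: y_m = 206.512 − y_svg.

**Shape 1** — `<path>` quadratic bezier, stroke `#000000` → cut (S953, F989). Control points (SVG): P0=(155.200,98.912), P1=(225.907,147.129), P2=(274.095,177.479); sampled at t=k/5. Machine vertices: (155.200,107.600) → (182.582,89.028) → (208.163,71.885) → (231.942,56.172) → (253.919,41.888) → (274.095,29.033). Open path.

**Shape 2** — `<path>` regular polygon, stroke `#000000` → cut (S953, F989). Machine vertices: (193.316,144.765) → (202.404,161.196) → (220.840,157.630) → (223.145,138.995) → (206.134,131.044) → (193.316,144.765). Closed: final G1 returns to the first vertex.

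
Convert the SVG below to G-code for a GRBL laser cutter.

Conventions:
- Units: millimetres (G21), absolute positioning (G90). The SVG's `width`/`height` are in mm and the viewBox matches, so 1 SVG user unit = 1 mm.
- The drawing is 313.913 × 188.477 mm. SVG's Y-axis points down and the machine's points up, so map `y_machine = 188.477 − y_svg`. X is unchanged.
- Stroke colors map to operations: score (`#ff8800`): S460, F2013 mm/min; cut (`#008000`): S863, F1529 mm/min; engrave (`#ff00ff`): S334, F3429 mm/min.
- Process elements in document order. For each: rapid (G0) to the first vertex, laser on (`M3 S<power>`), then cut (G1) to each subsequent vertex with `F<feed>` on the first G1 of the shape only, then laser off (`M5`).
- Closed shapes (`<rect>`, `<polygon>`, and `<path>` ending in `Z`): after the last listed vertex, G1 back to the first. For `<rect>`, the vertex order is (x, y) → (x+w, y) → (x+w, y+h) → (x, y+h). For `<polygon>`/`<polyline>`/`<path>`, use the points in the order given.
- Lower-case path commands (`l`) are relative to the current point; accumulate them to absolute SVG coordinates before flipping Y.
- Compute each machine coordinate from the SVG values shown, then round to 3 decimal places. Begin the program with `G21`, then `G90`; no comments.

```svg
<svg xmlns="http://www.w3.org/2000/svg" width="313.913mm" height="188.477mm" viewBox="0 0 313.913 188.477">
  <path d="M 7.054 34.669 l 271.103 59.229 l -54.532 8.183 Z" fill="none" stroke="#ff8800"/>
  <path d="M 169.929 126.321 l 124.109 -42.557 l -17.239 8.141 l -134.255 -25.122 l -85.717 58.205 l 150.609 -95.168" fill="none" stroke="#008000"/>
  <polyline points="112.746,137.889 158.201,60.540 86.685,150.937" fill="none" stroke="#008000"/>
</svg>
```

G21
G90
G0 X7.054 Y153.808
M3 S460
G1 X278.157 Y94.579 F2013
G1 X223.625 Y86.396
G1 X7.054 Y153.808
M5
G0 X169.929 Y62.156
M3 S863
G1 X294.038 Y104.713 F1529
G1 X276.799 Y96.572
G1 X142.544 Y121.694
G1 X56.827 Y63.489
G1 X207.436 Y158.657
M5
G0 X112.746 Y50.588
M3 S863
G1 X158.201 Y127.937 F1529
G1 X86.685 Y37.540
M5

Since the viewBox matches the mm dimensions, user units are millimetres directly. The only transform is the Y-flip y_m = 188.477 − y_svg.

Shape 1 is a closed polygon drawn with `<path>`. Its stroke #ff8800 means score at S460, F2013. After flipping Y the toolpath is (7.054,153.808) → (278.157,94.579) → (223.625,86.396) → (7.054,153.808), returning to the start.

Shape 2 is a open polyline drawn with `<path>`. Its stroke #008000 means cut at S863, F1529. After flipping Y the toolpath is (169.929,62.156) → (294.038,104.713) → (276.799,96.572) → (142.544,121.694) → (56.827,63.489) → (207.436,158.657).

Shape 3 is a open polyline drawn with `<polyline>`. Its stroke #008000 means cut at S863, F1529. After flipping Y the toolpath is (112.746,50.588) → (158.201,127.937) → (86.685,37.540).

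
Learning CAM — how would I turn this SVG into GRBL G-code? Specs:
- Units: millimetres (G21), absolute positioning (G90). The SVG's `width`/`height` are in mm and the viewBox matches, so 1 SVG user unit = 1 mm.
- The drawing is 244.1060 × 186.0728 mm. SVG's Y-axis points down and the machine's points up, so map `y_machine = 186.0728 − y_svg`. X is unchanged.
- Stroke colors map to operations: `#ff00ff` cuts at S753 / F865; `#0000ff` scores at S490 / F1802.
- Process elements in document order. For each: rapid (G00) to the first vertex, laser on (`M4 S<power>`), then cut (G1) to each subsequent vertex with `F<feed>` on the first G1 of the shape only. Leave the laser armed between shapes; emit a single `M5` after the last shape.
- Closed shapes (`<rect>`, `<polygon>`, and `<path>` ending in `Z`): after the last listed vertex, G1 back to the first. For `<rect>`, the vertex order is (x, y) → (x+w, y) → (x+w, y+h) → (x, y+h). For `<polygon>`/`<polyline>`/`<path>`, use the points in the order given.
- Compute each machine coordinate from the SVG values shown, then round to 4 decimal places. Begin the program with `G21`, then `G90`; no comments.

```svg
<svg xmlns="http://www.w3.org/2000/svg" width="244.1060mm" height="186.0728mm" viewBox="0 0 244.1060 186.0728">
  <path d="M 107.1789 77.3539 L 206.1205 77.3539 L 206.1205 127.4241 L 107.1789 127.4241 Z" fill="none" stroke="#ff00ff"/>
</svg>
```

1 u = 1 mm; y_m = 186.0728 − y.

[1] `<path>` rectangle, #ff00ff→cut S753 F865: (107.1789,108.7189) → (206.1205,108.7189) → (206.1205,58.6487) → (107.1789,58.6487) → (107.1789,108.7189) (closed)

G21
G90
G00 X107.1789 Y108.7189
M4 S753
G1 X206.1205 Y108.7189 F865
G1 X206.1205 Y58.6487
G1 X107.1789 Y58.6487
G1 X107.1789 Y108.7189
M5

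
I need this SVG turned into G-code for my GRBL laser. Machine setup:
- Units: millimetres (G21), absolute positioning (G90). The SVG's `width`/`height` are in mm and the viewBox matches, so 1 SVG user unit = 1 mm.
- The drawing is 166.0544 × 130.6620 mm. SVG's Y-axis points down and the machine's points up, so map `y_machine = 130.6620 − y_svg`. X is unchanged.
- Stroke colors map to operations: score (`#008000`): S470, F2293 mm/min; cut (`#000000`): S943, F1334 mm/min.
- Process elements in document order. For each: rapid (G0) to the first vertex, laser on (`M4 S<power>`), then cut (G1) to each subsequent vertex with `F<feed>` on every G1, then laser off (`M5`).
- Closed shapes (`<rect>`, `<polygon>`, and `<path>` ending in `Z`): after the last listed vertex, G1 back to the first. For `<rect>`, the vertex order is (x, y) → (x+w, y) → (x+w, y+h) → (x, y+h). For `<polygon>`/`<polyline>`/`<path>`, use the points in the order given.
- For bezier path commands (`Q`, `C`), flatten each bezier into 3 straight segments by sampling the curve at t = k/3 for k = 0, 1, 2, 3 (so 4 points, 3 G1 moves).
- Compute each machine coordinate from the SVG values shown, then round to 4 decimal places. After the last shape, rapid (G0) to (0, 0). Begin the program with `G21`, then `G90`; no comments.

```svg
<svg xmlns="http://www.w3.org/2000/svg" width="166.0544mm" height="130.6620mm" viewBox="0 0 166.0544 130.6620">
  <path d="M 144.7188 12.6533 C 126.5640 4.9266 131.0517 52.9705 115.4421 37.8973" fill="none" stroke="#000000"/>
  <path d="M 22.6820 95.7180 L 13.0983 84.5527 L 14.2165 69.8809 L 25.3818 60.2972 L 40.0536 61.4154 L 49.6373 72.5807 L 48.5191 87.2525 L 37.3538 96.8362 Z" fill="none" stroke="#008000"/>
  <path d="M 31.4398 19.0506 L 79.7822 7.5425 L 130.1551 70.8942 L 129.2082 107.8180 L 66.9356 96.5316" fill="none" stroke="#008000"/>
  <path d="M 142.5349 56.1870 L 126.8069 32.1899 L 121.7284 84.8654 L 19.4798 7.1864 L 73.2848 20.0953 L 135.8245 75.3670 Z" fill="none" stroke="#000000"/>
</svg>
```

Since the viewBox matches the mm dimensions, user units are millimetres directly. The only transform is the Y-flip y_m = 130.6620 − y_svg.

Shape 1 is a cubic bezier drawn with `<path>`. Its stroke #000000 means cut at S943, F1334. After flipping Y the toolpath is (144.7188,118.0087) → (132.5285,111.5484) → (125.9356,94.3273) → (115.4421,92.7647).

Shape 2 is a regular polygon drawn with `<path>`. Its stroke #008000 means score at S470, F2293. After flipping Y the toolpath is (22.6820,34.9440) → (13.0983,46.1093) → (14.2165,60.7811) → (25.3818,70.3648) → (40.0536,69.2466) → (49.6373,58.0813) → (48.5191,43.4095) → (37.3538,33.8258) → (22.6820,34.9440), returning to the start.

Shape 3 is a open polyline drawn with `<path>`. Its stroke #008000 means score at S470, F2293. After flipping Y the toolpath is (31.4398,111.6114) → (79.7822,123.1195) → (130.1551,59.7678) → (129.2082,22.8440) → (66.9356,34.1304).

Shape 4 is a closed polygon drawn with `<path>`. Its stroke #000000 means cut at S943, F1334. After flipping Y the toolpath is (142.5349,74.4750) → (126.8069,98.4721) → (121.7284,45.7966) → (19.4798,123.4756) → (73.2848,110.5667) → (135.8245,55.2950) → (142.5349,74.4750), returning to the start.

G21
G90
G0 X144.7188 Y118.0087
M4 S943
G1 X132.5285 Y111.5484 F1334
G1 X125.9356 Y94.3273 F1334
G1 X115.4421 Y92.7647 F1334
M5
G0 X22.6820 Y34.9440
M4 S470
G1 X13.0983 Y46.1093 F2293
G1 X14.2165 Y60.7811 F2293
G1 X25.3818 Y70.3648 F2293
G1 X40.0536 Y69.2466 F2293
G1 X49.6373 Y58.0813 F2293
G1 X48.5191 Y43.4095 F2293
G1 X37.3538 Y33.8258 F2293
G1 X22.6820 Y34.9440 F2293
M5
G0 X31.4398 Y111.6114
M4 S470
G1 X79.7822 Y123.1195 F2293
G1 X130.1551 Y59.7678 F2293
G1 X129.2082 Y22.8440 F2293
G1 X66.9356 Y34.1304 F2293
M5
G0 X142.5349 Y74.4750
M4 S943
G1 X126.8069 Y98.4721 F1334
G1 X121.7284 Y45.7966 F1334
G1 X19.4798 Y123.4756 F1334
G1 X73.2848 Y110.5667 F1334
G1 X135.8245 Y55.2950 F1334
G1 X142.5349 Y74.4750 F1334
M5
G0 X0.0000 Y0.0000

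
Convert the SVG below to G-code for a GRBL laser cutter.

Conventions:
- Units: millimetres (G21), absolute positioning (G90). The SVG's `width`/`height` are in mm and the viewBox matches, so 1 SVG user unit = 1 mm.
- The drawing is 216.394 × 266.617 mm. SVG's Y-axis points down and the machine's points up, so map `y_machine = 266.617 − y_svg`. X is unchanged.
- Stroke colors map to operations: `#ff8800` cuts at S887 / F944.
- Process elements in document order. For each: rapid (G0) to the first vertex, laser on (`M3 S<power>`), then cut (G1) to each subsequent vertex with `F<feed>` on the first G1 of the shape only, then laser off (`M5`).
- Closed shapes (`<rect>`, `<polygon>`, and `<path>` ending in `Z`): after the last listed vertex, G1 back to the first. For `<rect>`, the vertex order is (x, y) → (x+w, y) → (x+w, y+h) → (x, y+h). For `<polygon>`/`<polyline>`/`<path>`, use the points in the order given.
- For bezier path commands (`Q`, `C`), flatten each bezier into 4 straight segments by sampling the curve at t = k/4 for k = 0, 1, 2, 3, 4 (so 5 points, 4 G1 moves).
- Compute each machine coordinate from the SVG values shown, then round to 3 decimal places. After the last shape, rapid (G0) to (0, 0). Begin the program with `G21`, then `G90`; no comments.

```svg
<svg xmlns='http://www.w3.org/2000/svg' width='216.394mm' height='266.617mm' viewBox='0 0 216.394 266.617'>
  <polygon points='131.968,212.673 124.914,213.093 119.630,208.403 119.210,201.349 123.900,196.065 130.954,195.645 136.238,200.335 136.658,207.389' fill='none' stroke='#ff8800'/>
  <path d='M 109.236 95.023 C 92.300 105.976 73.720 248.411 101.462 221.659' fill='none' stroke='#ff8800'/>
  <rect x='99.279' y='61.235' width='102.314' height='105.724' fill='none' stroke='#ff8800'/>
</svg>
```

1 u = 1 mm; y_m = 266.617 − y.

[1] `<polygon>` regular polygon, #ff8800→cut S887 F944: (131.968,53.944) → (124.914,53.524) → (119.630,58.214) → (119.210,65.268) → (123.900,70.552) → (130.954,70.972) → (136.238,66.282) → (136.658,59.228) → (131.968,53.944) (closed)

[2] `<path>` cubic bezier, #ff8800→cut S887 F944: (109.236,171.594) → (96.975,143.424) → (88.595,94.137) → (88.591,51.919) → (101.462,44.958)

[3] `<rect>` rectangle, #ff8800→cut S887 F944: (99.279,205.382) → (201.593,205.382) → (201.593,99.658) → (99.279,99.658) → (99.279,205.382) (closed)

G21
G90
G0 X131.968 Y53.944
M3 S887
G1 X124.914 Y53.524 F944
G1 X119.630 Y58.214
G1 X119.210 Y65.268
G1 X123.900 Y70.552
G1 X130.954 Y70.972
G1 X136.238 Y66.282
G1 X136.658 Y59.228
G1 X131.968 Y53.944
M5
G0 X109.236 Y171.594
M3 S887
G1 X96.975 Y143.424 F944
G1 X88.595 Y94.137
G1 X88.591 Y51.919
G1 X101.462 Y44.958
M5
G0 X99.279 Y205.382
M3 S887
G1 X201.593 Y205.382 F944
G1 X201.593 Y99.658
G1 X99.279 Y99.658
G1 X99.279 Y205.382
M5
G0 X0.000 Y0.000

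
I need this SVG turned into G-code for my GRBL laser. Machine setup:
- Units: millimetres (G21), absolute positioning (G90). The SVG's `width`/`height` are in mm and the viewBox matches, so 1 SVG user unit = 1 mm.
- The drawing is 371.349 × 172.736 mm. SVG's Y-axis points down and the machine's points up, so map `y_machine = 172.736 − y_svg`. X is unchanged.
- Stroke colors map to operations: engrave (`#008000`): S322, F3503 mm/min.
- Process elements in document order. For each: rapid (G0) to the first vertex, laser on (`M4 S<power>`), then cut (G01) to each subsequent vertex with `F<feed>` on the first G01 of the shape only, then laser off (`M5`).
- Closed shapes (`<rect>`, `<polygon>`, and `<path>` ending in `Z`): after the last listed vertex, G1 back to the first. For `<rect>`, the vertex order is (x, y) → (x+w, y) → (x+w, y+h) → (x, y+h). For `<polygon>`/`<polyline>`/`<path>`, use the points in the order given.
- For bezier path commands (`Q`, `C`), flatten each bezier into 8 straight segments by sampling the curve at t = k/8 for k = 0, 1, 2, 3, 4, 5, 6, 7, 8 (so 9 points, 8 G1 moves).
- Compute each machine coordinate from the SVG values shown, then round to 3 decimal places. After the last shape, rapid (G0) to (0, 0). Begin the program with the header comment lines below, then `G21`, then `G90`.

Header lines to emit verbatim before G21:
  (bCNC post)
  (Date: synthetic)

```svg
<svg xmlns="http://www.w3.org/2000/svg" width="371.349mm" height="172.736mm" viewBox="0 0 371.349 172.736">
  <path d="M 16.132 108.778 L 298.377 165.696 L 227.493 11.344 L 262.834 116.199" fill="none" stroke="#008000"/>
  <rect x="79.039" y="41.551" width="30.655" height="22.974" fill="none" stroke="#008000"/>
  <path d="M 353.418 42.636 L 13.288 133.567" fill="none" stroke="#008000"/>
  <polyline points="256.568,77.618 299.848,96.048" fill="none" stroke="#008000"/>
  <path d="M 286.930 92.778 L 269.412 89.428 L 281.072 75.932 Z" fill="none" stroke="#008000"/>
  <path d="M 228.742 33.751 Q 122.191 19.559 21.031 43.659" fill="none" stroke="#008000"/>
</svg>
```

(bCNC post)
(Date: synthetic)
G21
G90
G0 X16.132 Y63.958
M4 S322
G01 X298.377 Y7.040 F3503
G01 X227.493 Y161.392
G01 X262.834 Y56.537
M5
G0 X79.039 Y131.185
M4 S322
G01 X109.694 Y131.185 F3503
G01 X109.694 Y108.211
G01 X79.039 Y108.211
G01 X79.039 Y131.185
M5
G0 X353.418 Y130.100
M4 S322
G01 X13.288 Y39.169 F3503
M5
G0 X256.568 Y95.118
M4 S322
G01 X299.848 Y76.688 F3503
M5
G0 X286.930 Y79.958
M4 S322
G01 X269.412 Y83.308 F3503
G01 X281.072 Y96.804
G01 X286.930 Y79.958
M5
G0 X228.742 Y138.985
M4 S322
G01 X202.188 Y141.935 F3503
G01 X175.803 Y143.688
G01 X149.587 Y144.244
G01 X123.539 Y143.604
G01 X97.659 Y141.767
G01 X71.948 Y138.734
G01 X46.405 Y134.504
G01 X21.031 Y129.077
M5
G0 X0.000 Y0.000

viewBox `0 0 371.349 172.736` with mm width/height → 1 unit = 1 mm. Flip: y_m = 172.736 − y_svg.

**Shape 1** — `<path>` open polyline, stroke `#008000` → engrave (S322, F3503). Machine vertices: (16.132,63.958) → (298.377,7.040) → (227.493,161.392) → (262.834,56.537). Open path.

**Shape 2** — `<rect>` rectangle, stroke `#008000` → engrave (S322, F3503). Machine vertices: (79.039,131.185) → (109.694,131.185) → (109.694,108.211) → (79.039,108.211) → (79.039,131.185). Closed: final G1 returns to the first vertex.

**Shape 3** — `<path>` line segment, stroke `#008000` → engrave (S322, F3503). Machine vertices: (353.418,130.100) → (13.288,39.169). Open path.

**Shape 4** — `<polyline>` line segment, stroke `#008000` → engrave (S322, F3503). Machine vertices: (256.568,95.118) → (299.848,76.688). Open path.

**Shape 5** — `<path>` regular polygon, stroke `#008000` → engrave (S322, F3503). Machine vertices: (286.930,79.958) → (269.412,83.308) → (281.072,96.804) → (286.930,79.958). Closed: final G1 returns to the first vertex.

**Shape 6** — `<path>` quadratic bezier, stroke `#008000` → engrave (S322, F3503). Control points (SVG): P0=(228.742,33.751), P1=(122.191,19.559), P2=(21.031,43.659); sampled at t=k/8. Machine vertices: (228.742,138.985) → (202.188,141.935) → (175.803,143.688) → (149.587,144.244) → (123.539,143.604) → (97.659,141.767) → (71.948,138.734) → (46.405,134.504) → (21.031,129.077). Open path.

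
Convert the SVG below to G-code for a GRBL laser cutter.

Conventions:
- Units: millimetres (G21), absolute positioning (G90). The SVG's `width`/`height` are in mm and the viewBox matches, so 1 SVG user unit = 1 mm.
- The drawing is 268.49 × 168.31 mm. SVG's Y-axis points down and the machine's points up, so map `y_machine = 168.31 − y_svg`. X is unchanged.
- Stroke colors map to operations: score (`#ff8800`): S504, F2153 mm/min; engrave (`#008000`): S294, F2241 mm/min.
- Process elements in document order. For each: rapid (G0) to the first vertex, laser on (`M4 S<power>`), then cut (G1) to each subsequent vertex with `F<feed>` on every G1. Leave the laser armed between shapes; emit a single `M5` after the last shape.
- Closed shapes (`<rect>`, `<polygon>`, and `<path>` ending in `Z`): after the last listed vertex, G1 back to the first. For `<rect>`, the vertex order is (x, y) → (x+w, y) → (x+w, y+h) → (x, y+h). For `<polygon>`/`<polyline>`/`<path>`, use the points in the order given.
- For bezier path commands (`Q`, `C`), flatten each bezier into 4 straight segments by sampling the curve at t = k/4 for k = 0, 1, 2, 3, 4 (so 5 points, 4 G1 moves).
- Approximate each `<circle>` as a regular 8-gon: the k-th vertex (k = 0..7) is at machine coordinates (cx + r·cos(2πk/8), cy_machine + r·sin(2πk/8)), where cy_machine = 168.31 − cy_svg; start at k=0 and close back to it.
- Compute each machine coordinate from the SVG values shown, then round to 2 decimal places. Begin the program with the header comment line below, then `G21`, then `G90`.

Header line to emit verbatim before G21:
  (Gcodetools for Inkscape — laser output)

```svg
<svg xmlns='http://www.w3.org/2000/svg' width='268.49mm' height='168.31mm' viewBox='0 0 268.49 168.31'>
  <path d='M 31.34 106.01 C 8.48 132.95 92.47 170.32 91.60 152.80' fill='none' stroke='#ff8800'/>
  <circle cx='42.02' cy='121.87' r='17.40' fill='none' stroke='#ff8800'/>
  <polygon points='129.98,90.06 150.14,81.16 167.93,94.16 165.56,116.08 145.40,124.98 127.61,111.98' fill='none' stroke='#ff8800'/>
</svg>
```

(Gcodetools for Inkscape — laser output)
G21
G90
G0 X31.34 Y62.30
M4 S504
G1 X31.23 Y41.16 F2153
G1 X53.22 Y22.23 F2153
G1 X79.34 Y11.64 F2153
G1 X91.60 Y15.51 F2153
G0 X59.42 Y46.44
M4 S504
G1 X54.32 Y58.74 F2153
G1 X42.02 Y63.84 F2153
G1 X29.72 Y58.74 F2153
G1 X24.62 Y46.44 F2153
G1 X29.72 Y34.14 F2153
G1 X42.02 Y29.04 F2153
G1 X54.32 Y34.14 F2153
G1 X59.42 Y46.44 F2153
G0 X129.98 Y78.25
M4 S504
G1 X150.14 Y87.15 F2153
G1 X167.93 Y74.15 F2153
G1 X165.56 Y52.23 F2153
G1 X145.40 Y43.33 F2153
G1 X127.61 Y56.33 F2153
G1 X129.98 Y78.25 F2153
M5

Since the viewBox matches the mm dimensions, user units are millimetres directly. The only transform is the Y-flip y_m = 168.31 − y_svg.

Shape 1 is a cubic bezier drawn with `<path>`. Its stroke #ff8800 means score at S504, F2153. After flipping Y the toolpath is (31.34,62.30) → (31.23,41.16) → (53.22,22.23) → (79.34,11.64) → (91.60,15.51).

Shape 2 is a circle drawn with `<circle>`. Its stroke #ff8800 means score at S504, F2153. After flipping Y the toolpath is (59.42,46.44) → (54.32,58.74) → (42.02,63.84) → (29.72,58.74) → (24.62,46.44) → (29.72,34.14) → (42.02,29.04) → (54.32,34.14) → (59.42,46.44), returning to the start.

Shape 3 is a regular polygon drawn with `<polygon>`. Its stroke #ff8800 means score at S504, F2153. After flipping Y the toolpath is (129.98,78.25) → (150.14,87.15) → (167.93,74.15) → (165.56,52.23) → (145.40,43.33) → (127.61,56.33) → (129.98,78.25), returning to the start.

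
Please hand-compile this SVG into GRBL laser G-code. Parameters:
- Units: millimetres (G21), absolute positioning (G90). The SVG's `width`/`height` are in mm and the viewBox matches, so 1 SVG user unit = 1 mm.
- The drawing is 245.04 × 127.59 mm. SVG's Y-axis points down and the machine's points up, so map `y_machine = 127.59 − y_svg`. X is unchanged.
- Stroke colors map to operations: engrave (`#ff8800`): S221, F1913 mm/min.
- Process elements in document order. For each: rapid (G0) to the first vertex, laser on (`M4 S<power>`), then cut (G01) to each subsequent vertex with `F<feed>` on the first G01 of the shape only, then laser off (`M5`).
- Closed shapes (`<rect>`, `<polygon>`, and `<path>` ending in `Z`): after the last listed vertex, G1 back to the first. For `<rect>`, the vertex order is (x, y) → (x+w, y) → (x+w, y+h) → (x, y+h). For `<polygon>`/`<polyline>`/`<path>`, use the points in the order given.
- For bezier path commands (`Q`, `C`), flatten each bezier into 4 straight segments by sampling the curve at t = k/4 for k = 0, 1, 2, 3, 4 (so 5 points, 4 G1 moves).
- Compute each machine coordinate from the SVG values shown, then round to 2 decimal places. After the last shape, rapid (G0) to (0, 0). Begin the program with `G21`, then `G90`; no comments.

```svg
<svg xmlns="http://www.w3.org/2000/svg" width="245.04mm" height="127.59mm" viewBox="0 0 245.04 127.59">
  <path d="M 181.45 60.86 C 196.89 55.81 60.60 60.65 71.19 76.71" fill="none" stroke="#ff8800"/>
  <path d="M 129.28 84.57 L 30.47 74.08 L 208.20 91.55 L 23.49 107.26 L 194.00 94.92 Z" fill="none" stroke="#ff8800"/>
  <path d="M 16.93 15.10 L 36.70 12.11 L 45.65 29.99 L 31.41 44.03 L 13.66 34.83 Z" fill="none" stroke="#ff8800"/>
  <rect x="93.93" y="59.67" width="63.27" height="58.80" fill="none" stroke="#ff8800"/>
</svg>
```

G21
G90
G0 X181.45 Y66.73
M4 S221
G01 X169.25 Y68.64 F1913
G01 X128.14 Y66.72
G01 X86.12 Y60.84
G01 X71.19 Y50.88
M5
G0 X129.28 Y43.02
M4 S221
G01 X30.47 Y53.51 F1913
G01 X208.20 Y36.04
G01 X23.49 Y20.33
G01 X194.00 Y32.67
G01 X129.28 Y43.02
M5
G0 X16.93 Y112.49
M4 S221
G01 X36.70 Y115.48 F1913
G01 X45.65 Y97.60
G01 X31.41 Y83.56
G01 X13.66 Y92.76
G01 X16.93 Y112.49
M5
G0 X93.93 Y67.92
M4 S221
G01 X157.20 Y67.92 F1913
G01 X157.20 Y9.12
G01 X93.93 Y9.12
G01 X93.93 Y67.92
M5
G0 X0.00 Y0.00

1 u = 1 mm; y_m = 127.59 − y.

[1] `<path>` cubic bezier, #ff8800→engrave S221 F1913: (181.45,66.73) → (169.25,68.64) → (128.14,66.72) → (86.12,60.84) → (71.19,50.88)

[2] `<path>` closed polygon, #ff8800→engrave S221 F1913: (129.28,43.02) → (30.47,53.51) → (208.20,36.04) → (23.49,20.33) → (194.00,32.67) → (129.28,43.02) (closed)

[3] `<path>` regular polygon, #ff8800→engrave S221 F1913: (16.93,112.49) → (36.70,115.48) → (45.65,97.60) → (31.41,83.56) → (13.66,92.76) → (16.93,112.49) (closed)

[4] `<rect>` rectangle, #ff8800→engrave S221 F1913: (93.93,67.92) → (157.20,67.92) → (157.20,9.12) → (93.93,9.12) → (93.93,67.92) (closed)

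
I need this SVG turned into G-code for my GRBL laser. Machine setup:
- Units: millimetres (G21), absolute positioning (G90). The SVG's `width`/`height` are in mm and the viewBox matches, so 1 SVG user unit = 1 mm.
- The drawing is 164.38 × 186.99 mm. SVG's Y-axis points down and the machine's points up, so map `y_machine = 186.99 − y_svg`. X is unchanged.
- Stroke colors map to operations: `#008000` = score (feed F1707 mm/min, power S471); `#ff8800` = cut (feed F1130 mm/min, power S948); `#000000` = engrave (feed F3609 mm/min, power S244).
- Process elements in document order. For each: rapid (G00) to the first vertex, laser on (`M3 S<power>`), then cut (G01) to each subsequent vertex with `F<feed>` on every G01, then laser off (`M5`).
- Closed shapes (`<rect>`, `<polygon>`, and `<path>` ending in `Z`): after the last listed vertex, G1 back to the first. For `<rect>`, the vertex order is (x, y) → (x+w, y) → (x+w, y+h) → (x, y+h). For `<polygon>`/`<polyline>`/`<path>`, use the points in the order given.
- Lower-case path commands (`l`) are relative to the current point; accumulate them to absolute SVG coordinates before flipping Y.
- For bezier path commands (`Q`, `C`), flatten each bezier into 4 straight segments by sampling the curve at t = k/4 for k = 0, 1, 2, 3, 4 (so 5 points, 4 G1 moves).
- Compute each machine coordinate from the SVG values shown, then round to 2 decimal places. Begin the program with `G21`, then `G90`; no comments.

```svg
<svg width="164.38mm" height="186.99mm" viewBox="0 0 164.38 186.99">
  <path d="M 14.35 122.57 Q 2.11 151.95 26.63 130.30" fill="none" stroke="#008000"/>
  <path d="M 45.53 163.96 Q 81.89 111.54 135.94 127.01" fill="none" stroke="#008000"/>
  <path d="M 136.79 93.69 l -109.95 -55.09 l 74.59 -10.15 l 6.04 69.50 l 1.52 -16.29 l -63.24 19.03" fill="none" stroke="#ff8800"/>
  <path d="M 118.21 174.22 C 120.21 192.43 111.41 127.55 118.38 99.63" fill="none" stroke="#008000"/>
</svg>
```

G21
G90
G00 X14.35 Y64.42
M3 S471
G01 X10.53 Y52.92 F1707
G01 X11.30 Y47.80 F1707
G01 X16.67 Y49.05 F1707
G01 X26.63 Y56.69 F1707
M5
G00 X45.53 Y23.03
M3 S471
G01 X64.82 Y45.00 F1707
G01 X86.31 Y58.48 F1707
G01 X110.02 Y63.47 F1707
G01 X135.94 Y59.98 F1707
M5
G00 X136.79 Y93.30
M3 S948
G01 X26.84 Y148.39 F1130
G01 X101.43 Y158.54 F1130
G01 X107.47 Y89.04 F1130
G01 X108.99 Y105.33 F1130
G01 X45.75 Y86.30 F1130
M5
G00 X118.21 Y12.77
M3 S471
G01 X118.10 Y12.82 F1707
G01 X116.43 Y32.77 F1707
G01 X115.69 Y61.37 F1707
G01 X118.38 Y87.36 F1707
M5

Since the viewBox matches the mm dimensions, user units are millimetres directly. The only transform is the Y-flip y_m = 186.99 − y_svg.

Shape 1 is a quadratic bezier drawn with `<path>`. Its stroke #008000 means score at S471, F1707. After flipping Y the toolpath is (14.35,64.42) → (10.53,52.92) → (11.30,47.80) → (16.67,49.05) → (26.63,56.69).

Shape 2 is a quadratic bezier drawn with `<path>`. Its stroke #008000 means score at S471, F1707. After flipping Y the toolpath is (45.53,23.03) → (64.82,45.00) → (86.31,58.48) → (110.02,63.47) → (135.94,59.98).

Shape 3 is a open polyline drawn with `<path>`. Its stroke #ff8800 means cut at S948, F1130. After flipping Y the toolpath is (136.79,93.30) → (26.84,148.39) → (101.43,158.54) → (107.47,89.04) → (108.99,105.33) → (45.75,86.30).

Shape 4 is a cubic bezier drawn with `<path>`. Its stroke #008000 means score at S471, F1707. After flipping Y the toolpath is (118.21,12.77) → (118.10,12.82) → (116.43,32.77) → (115.69,61.37) → (118.38,87.36).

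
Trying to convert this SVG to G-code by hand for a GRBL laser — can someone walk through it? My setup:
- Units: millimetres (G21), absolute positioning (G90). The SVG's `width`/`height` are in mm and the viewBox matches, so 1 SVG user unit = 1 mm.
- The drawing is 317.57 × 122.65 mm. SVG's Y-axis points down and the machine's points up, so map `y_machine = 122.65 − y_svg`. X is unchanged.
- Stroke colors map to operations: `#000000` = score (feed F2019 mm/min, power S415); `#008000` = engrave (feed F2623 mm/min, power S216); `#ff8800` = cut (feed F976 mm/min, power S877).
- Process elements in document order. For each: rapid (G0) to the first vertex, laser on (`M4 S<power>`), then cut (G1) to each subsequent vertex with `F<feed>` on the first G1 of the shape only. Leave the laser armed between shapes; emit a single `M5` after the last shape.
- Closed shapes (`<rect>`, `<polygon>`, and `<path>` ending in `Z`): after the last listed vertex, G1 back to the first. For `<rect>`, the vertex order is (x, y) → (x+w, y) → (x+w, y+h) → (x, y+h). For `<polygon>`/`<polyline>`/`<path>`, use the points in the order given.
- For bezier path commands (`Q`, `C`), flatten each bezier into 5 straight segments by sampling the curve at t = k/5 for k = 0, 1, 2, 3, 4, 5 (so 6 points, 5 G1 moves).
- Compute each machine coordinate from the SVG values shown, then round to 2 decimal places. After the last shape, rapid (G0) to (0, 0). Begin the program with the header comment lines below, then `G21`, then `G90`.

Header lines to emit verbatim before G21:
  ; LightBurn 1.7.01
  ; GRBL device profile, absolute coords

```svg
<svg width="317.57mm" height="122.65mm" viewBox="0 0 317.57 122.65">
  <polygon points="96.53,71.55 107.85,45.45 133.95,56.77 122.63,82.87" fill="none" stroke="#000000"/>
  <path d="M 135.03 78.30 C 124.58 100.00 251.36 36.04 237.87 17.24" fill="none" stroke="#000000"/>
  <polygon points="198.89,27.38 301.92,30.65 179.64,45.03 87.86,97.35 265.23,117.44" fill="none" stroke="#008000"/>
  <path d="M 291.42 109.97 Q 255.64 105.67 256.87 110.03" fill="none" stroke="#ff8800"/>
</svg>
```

; LightBurn 1.7.01
; GRBL device profile, absolute coords
G21
G90
G0 X96.53 Y51.10
M4 S415
G1 X107.85 Y77.20 F2019
G1 X133.95 Y65.88
G1 X122.63 Y39.78
G1 X96.53 Y51.10
G0 X135.03 Y44.35
M4 S415
G1 X143.01 Y40.56 F2019
G1 X170.60 Y51.05
G1 X204.49 Y69.55
G1 X231.35 Y89.76
G1 X237.87 Y105.41
G0 X198.89 Y95.27
M4 S216
G1 X301.92 Y92.00 F2623
G1 X179.64 Y77.62
G1 X87.86 Y25.30
G1 X265.23 Y5.21
G1 X198.89 Y95.27
G0 X291.42 Y12.68
M4 S877
G1 X278.59 Y14.05 F976
G1 X268.72 Y14.73
G1 X261.81 Y14.72
G1 X257.86 Y14.02
G1 X256.87 Y12.62
M5
G0 X0.00 Y0.00

viewBox `0 0 317.57 122.65` with mm width/height → 1 unit = 1 mm. Flip: y_m = 122.65 − y_svg.

**Shape 1** — `<polygon>` regular polygon, stroke `#000000` → score (S415, F2019). Machine vertices: (96.53,51.10) → (107.85,77.20) → (133.95,65.88) → (122.63,39.78) → (96.53,51.10). Closed: final G1 returns to the first vertex.

**Shape 2** — `<path>` cubic bezier, stroke `#000000` → score (S415, F2019). Control points (SVG): P0=(135.03,78.30), P1=(124.58,100.00), P2=(251.36,36.04), P3=(237.87,17.24); sampled at t=k/5. Machine vertices: (135.03,44.35) → (143.01,40.56) → (170.60,51.05) → (204.49,69.55) → (231.35,89.76) → (237.87,105.41). Open path.

**Shape 3** — `<polygon>` closed polygon, stroke `#008000` → engrave (S216, F2623). Machine vertices: (198.89,95.27) → (301.92,92.00) → (179.64,77.62) → (87.86,25.30) → (265.23,5.21) → (198.89,95.27). Closed: final G1 returns to the first vertex.

**Shape 4** — `<path>` quadratic bezier, stroke `#ff8800` → cut (S877, F976). Control points (SVG): P0=(291.42,109.97), P1=(255.64,105.67), P2=(256.87,110.03); sampled at t=k/5. Machine vertices: (291.42,12.68) → (278.59,14.05) → (268.72,14.73) → (261.81,14.72) → (257.86,14.02) → (256.87,12.62). Open path.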